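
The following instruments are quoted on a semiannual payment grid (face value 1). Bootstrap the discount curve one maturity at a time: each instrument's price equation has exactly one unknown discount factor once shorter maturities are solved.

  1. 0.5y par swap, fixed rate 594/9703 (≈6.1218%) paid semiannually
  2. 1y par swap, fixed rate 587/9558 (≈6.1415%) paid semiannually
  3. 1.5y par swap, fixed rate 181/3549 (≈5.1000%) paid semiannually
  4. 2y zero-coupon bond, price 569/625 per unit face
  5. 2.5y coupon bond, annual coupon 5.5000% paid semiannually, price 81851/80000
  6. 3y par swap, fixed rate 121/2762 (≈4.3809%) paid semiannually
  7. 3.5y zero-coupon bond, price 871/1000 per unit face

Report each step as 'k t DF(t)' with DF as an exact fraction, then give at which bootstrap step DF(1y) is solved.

1 1/2 9703/10000
2 1 9413/10000
3 3/2 2319/2500
4 2 569/625
5 5/2 4477/5000
6 3 879/1000
7 7/2 871/1000
DF(1y) is solved at step 2

step 1 [0.5y] swap r/2=297/9703: DF=(1 − 297/9703·(0))/(1+297/9703) = 9703/10000 ≈ 0.970300
step 2 [1y] swap r/2=587/19116: DF=(1 − 587/19116·(0.970300))/(1+587/19116) = 9413/10000 ≈ 0.941300
step 3 [1.5y] swap r/2=181/7098: DF=(1 − 181/7098·(0.970300+0.941300))/(1+181/7098) = 2319/2500 ≈ 0.927600
step 4 [2y] zero: DF = P = 569/625 ≈ 0.910400
step 5 [2.5y] bond c/2=11/400: DF=(81851/80000 − 11/400·(0.970300+0.941300+0.927600+0.910400))/(1+11/400) = 4477/5000 ≈ 0.895400
step 6 [3y] swap r/2=121/5524: DF=(1 − 121/5524·(0.970300+0.941300+0.927600+0.910400+0.895400))/(1+121/5524) = 879/1000 ≈ 0.879000
step 7 [3.5y] zero: DF = P = 871/1000 ≈ 0.871000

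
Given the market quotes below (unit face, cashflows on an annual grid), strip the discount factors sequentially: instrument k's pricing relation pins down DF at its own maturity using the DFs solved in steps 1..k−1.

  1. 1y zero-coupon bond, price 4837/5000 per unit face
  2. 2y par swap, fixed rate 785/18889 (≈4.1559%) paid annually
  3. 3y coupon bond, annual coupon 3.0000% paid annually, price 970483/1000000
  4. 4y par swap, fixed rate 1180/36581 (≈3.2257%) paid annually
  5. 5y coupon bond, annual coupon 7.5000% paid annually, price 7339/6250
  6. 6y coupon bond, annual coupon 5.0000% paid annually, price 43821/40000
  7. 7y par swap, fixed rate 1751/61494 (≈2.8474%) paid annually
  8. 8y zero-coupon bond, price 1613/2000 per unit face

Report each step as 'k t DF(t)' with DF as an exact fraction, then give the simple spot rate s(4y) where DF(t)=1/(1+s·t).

step 1 [1y] zero: DF = P = 4837/5000 ≈ 0.967400
step 2 [2y] swap r/1=785/18889: DF=(1 − 785/18889·(0.967400))/(1+785/18889) = 1843/2000 ≈ 0.921500
step 3 [3y] bond c/1=3/100: DF=(970483/1000000 − 3/100·(0.967400+0.921500))/(1+3/100) = 1109/1250 ≈ 0.887200
step 4 [4y] swap r/1=1180/36581: DF=(1 − 1180/36581·(0.967400+0.921500+0.887200))/(1+1180/36581) = 441/500 ≈ 0.882000
step 5 [5y] bond c/1=3/40: DF=(7339/6250 − 3/40·(0.967400+0.921500+0.887200+0.882000))/(1+3/40) = 8371/10000 ≈ 0.837100
step 6 [6y] bond c/1=1/20: DF=(43821/40000 − 1/20·(0.967400+0.921500+0.887200+0.882000+0.837100))/(1+1/20) = 8293/10000 ≈ 0.829300
step 7 [7y] swap r/1=1751/61494: DF=(1 − 1751/61494·(0.967400+0.921500+0.887200+0.882000+0.837100+0.829300))/(1+1751/61494) = 8249/10000 ≈ 0.824900
step 8 [8y] zero: DF = P = 1613/2000 ≈ 0.806500

1 1 4837/5000
2 2 1843/2000
3 3 1109/1250
4 4 441/500
5 5 8371/10000
6 6 8293/10000
7 7 8249/10000
8 8 1613/2000
s(4y) = (1/(441/500) − 1)/(4) = 59/1764 ≈ 3.3447%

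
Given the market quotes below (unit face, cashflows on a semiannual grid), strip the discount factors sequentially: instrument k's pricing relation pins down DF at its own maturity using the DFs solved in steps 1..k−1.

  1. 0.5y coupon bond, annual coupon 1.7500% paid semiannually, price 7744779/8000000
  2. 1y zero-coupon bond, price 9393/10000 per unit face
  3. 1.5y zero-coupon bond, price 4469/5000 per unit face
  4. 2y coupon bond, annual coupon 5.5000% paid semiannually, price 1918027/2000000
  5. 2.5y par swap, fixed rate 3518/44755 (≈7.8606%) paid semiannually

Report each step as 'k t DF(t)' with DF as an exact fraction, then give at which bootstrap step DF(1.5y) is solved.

step 1 [0.5y] bond c/2=7/800: DF=(7744779/8000000 − 7/800·(0))/(1+7/800) = 9597/10000 ≈ 0.959700
step 2 [1y] zero: DF = P = 9393/10000 ≈ 0.939300
step 3 [1.5y] zero: DF = P = 4469/5000 ≈ 0.893800
step 4 [2y] bond c/2=11/400: DF=(1918027/2000000 − 11/400·(0.959700+0.939300+0.893800))/(1+11/400) = 4293/5000 ≈ 0.858600
step 5 [2.5y] swap r/2=1759/44755: DF=(1 − 1759/44755·(0.959700+0.939300+0.893800+0.858600))/(1+1759/44755) = 8241/10000 ≈ 0.824100

1 1/2 9597/10000
2 1 9393/10000
3 3/2 4469/5000
4 2 4293/5000
5 5/2 8241/10000
DF(1.5y) is solved at step 3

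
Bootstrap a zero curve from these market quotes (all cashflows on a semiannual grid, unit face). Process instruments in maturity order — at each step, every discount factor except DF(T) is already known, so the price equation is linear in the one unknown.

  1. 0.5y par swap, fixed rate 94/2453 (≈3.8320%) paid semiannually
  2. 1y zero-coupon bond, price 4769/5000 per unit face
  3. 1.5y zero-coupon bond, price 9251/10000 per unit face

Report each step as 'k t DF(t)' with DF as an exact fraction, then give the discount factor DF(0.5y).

step 1 [0.5y] swap r/2=47/2453: DF=(1 − 47/2453·(0))/(1+47/2453) = 2453/2500 ≈ 0.981200
step 2 [1y] zero: DF = P = 4769/5000 ≈ 0.953800
step 3 [1.5y] zero: DF = P = 9251/10000 ≈ 0.925100

1 1/2 2453/2500
2 1 4769/5000
3 3/2 9251/10000
DF(0.5y) = 2453/2500 ≈ 0.981200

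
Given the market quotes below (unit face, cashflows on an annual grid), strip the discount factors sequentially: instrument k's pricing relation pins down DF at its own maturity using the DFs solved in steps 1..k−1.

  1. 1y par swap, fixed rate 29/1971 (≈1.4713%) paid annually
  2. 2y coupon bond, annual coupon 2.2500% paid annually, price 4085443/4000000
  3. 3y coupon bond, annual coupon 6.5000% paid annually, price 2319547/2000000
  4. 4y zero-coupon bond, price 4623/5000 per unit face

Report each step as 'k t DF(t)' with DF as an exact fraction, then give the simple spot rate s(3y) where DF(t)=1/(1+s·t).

1 1 1971/2000
2 2 2443/2500
3 3 2423/2500
4 4 4623/5000
s(3y) = (1/(2423/2500) − 1)/(3) = 77/7269 ≈ 1.0593%

step 1 [1y] swap r/1=29/1971: DF=(1 − 29/1971·(0))/(1+29/1971) = 1971/2000 ≈ 0.985500
step 2 [2y] bond c/1=9/400: DF=(4085443/4000000 − 9/400·(0.985500))/(1+9/400) = 2443/2500 ≈ 0.977200
step 3 [3y] bond c/1=13/200: DF=(2319547/2000000 − 13/200·(0.985500+0.977200))/(1+13/200) = 2423/2500 ≈ 0.969200
step 4 [4y] zero: DF = P = 4623/5000 ≈ 0.924600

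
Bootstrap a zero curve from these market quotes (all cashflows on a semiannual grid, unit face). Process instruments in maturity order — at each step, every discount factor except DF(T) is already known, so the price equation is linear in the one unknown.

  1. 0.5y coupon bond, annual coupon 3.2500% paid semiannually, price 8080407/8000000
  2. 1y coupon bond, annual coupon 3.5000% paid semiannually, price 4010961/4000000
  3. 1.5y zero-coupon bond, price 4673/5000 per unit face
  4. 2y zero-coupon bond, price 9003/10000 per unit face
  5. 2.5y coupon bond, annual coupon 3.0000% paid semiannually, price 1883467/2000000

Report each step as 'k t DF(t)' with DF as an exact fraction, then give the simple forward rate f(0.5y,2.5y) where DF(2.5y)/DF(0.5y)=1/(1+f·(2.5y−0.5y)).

step 1 [0.5y] bond c/2=13/800: DF=(8080407/8000000 − 13/800·(0))/(1+13/800) = 9939/10000 ≈ 0.993900
step 2 [1y] bond c/2=7/400: DF=(4010961/4000000 − 7/400·(0.993900))/(1+7/400) = 2421/2500 ≈ 0.968400
step 3 [1.5y] zero: DF = P = 4673/5000 ≈ 0.934600
step 4 [2y] zero: DF = P = 9003/10000 ≈ 0.900300
step 5 [2.5y] bond c/2=3/200: DF=(1883467/2000000 − 3/200·(0.993900+0.968400+0.934600+0.900300))/(1+3/200) = 8717/10000 ≈ 0.871700

1 1/2 9939/10000
2 1 2421/2500
3 3/2 4673/5000
4 2 9003/10000
5 5/2 8717/10000
f(0.5y,2.5y) = ((9939/10000)/(8717/10000) − 1)/(2) = 611/8717 ≈ 7.0093%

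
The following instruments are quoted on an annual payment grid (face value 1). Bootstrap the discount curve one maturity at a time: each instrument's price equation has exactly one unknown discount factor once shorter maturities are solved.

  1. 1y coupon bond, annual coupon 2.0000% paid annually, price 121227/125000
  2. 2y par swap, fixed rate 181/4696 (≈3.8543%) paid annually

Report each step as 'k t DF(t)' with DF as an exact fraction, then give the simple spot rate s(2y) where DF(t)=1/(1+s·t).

1 1 2377/2500
2 2 2319/2500
s(2y) = (1/(2319/2500) − 1)/(2) = 181/4638 ≈ 3.9025%

step 1 [1y] bond c/1=1/50: DF=(121227/125000 − 1/50·(0))/(1+1/50) = 2377/2500 ≈ 0.950800
step 2 [2y] swap r/1=181/4696: DF=(1 − 181/4696·(0.950800))/(1+181/4696) = 2319/2500 ≈ 0.927600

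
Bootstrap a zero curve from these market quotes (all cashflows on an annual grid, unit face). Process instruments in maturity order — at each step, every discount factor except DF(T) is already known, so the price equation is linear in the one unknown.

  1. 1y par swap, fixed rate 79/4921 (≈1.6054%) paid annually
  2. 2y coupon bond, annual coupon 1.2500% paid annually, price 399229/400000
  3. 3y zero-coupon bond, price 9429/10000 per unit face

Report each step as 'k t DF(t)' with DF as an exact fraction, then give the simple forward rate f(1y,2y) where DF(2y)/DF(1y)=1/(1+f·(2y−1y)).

step 1 [1y] swap r/1=79/4921: DF=(1 − 79/4921·(0))/(1+79/4921) = 4921/5000 ≈ 0.984200
step 2 [2y] bond c/1=1/80: DF=(399229/400000 − 1/80·(0.984200))/(1+1/80) = 1217/1250 ≈ 0.973600
step 3 [3y] zero: DF = P = 9429/10000 ≈ 0.942900

1 1 4921/5000
2 2 1217/1250
3 3 9429/10000
f(1y,2y) = ((4921/5000)/(1217/1250) − 1)/(1) = 53/4868 ≈ 1.0887%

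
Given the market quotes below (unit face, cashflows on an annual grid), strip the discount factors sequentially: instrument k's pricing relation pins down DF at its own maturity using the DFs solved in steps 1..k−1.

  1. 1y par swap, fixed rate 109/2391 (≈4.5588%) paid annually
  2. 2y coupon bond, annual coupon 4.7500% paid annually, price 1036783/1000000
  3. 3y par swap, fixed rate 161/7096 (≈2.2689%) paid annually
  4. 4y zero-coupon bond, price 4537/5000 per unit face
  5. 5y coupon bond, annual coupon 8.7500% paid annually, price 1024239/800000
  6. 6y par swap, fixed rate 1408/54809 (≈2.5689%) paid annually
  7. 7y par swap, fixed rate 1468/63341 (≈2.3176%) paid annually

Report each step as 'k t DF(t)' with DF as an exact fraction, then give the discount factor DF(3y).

step 1 [1y] swap r/1=109/2391: DF=(1 − 109/2391·(0))/(1+109/2391) = 2391/2500 ≈ 0.956400
step 2 [2y] bond c/1=19/400: DF=(1036783/1000000 − 19/400·(0.956400))/(1+19/400) = 1183/1250 ≈ 0.946400
step 3 [3y] swap r/1=161/7096: DF=(1 − 161/7096·(0.956400+0.946400))/(1+161/7096) = 2339/2500 ≈ 0.935600
step 4 [4y] zero: DF = P = 4537/5000 ≈ 0.907400
step 5 [5y] bond c/1=7/80: DF=(1024239/800000 − 7/80·(0.956400+0.946400+0.935600+0.907400))/(1+7/80) = 8759/10000 ≈ 0.875900
step 6 [6y] swap r/1=1408/54809: DF=(1 − 1408/54809·(0.956400+0.946400+0.935600+0.907400+0.875900))/(1+1408/54809) = 537/625 ≈ 0.859200
step 7 [7y] swap r/1=1468/63341: DF=(1 − 1468/63341·(0.956400+0.946400+0.935600+0.907400+0.875900+0.859200))/(1+1468/63341) = 2133/2500 ≈ 0.853200

1 1 2391/2500
2 2 1183/1250
3 3 2339/2500
4 4 4537/5000
5 5 8759/10000
6 6 537/625
7 7 2133/2500
DF(3y) = 2339/2500 ≈ 0.935600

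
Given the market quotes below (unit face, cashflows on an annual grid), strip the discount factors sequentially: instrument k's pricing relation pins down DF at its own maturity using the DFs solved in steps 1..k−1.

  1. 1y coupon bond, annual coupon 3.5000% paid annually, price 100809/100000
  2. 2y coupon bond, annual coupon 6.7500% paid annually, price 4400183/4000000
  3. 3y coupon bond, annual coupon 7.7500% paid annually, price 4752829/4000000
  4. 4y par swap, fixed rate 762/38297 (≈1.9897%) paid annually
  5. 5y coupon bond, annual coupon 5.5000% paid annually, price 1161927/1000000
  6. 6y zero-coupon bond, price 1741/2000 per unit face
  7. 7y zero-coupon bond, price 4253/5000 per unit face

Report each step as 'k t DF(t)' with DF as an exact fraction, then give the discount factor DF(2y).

1 1 487/500
2 2 9689/10000
3 3 963/1000
4 4 4619/5000
5 5 9017/10000
6 6 1741/2000
7 7 4253/5000
DF(2y) = 9689/10000 ≈ 0.968900

step 1 [1y] bond c/1=7/200: DF=(100809/100000 − 7/200·(0))/(1+7/200) = 487/500 ≈ 0.974000
step 2 [2y] bond c/1=27/400: DF=(4400183/4000000 − 27/400·(0.974000))/(1+27/400) = 9689/10000 ≈ 0.968900
step 3 [3y] bond c/1=31/400: DF=(4752829/4000000 − 31/400·(0.974000+0.968900))/(1+31/400) = 963/1000 ≈ 0.963000
step 4 [4y] swap r/1=762/38297: DF=(1 − 762/38297·(0.974000+0.968900+0.963000))/(1+762/38297) = 4619/5000 ≈ 0.923800
step 5 [5y] bond c/1=11/200: DF=(1161927/1000000 − 11/200·(0.974000+0.968900+0.963000+0.923800))/(1+11/200) = 9017/10000 ≈ 0.901700
step 6 [6y] zero: DF = P = 1741/2000 ≈ 0.870500
step 7 [7y] zero: DF = P = 4253/5000 ≈ 0.850600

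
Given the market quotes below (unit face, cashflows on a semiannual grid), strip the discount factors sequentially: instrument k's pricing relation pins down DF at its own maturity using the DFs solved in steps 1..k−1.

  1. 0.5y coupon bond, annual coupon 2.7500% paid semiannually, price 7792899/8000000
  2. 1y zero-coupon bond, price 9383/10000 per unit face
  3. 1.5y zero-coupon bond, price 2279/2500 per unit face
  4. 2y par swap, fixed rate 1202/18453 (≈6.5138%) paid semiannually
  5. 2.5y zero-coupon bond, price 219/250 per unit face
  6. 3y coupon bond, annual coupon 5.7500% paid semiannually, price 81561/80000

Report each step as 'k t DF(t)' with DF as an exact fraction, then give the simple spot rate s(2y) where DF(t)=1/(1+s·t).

1 1/2 9609/10000
2 1 9383/10000
3 3/2 2279/2500
4 2 4399/5000
5 5/2 219/250
6 3 4317/5000
s(2y) = (1/(4399/5000) − 1)/(2) = 601/8798 ≈ 6.8311%

step 1 [0.5y] bond c/2=11/800: DF=(7792899/8000000 − 11/800·(0))/(1+11/800) = 9609/10000 ≈ 0.960900
step 2 [1y] zero: DF = P = 9383/10000 ≈ 0.938300
step 3 [1.5y] zero: DF = P = 2279/2500 ≈ 0.911600
step 4 [2y] swap r/2=601/18453: DF=(1 − 601/18453·(0.960900+0.938300+0.911600))/(1+601/18453) = 4399/5000 ≈ 0.879800
step 5 [2.5y] zero: DF = P = 219/250 ≈ 0.876000
step 6 [3y] bond c/2=23/800: DF=(81561/80000 − 23/800·(0.960900+0.938300+0.911600+0.879800+0.876000))/(1+23/800) = 4317/5000 ≈ 0.863400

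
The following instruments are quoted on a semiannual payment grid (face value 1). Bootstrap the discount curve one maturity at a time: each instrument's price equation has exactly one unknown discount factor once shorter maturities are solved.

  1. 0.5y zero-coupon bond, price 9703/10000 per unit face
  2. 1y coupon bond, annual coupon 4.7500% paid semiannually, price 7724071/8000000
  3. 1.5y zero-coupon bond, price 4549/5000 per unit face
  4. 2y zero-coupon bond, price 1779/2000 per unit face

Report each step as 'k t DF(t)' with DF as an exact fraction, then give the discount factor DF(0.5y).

1 1/2 9703/10000
2 1 4603/5000
3 3/2 4549/5000
4 2 1779/2000
DF(0.5y) = 9703/10000 ≈ 0.970300

step 1 [0.5y] zero: DF = P = 9703/10000 ≈ 0.970300
step 2 [1y] bond c/2=19/800: DF=(7724071/8000000 − 19/800·(0.970300))/(1+19/800) = 4603/5000 ≈ 0.920600
step 3 [1.5y] zero: DF = P = 4549/5000 ≈ 0.909800
step 4 [2y] zero: DF = P = 1779/2000 ≈ 0.889500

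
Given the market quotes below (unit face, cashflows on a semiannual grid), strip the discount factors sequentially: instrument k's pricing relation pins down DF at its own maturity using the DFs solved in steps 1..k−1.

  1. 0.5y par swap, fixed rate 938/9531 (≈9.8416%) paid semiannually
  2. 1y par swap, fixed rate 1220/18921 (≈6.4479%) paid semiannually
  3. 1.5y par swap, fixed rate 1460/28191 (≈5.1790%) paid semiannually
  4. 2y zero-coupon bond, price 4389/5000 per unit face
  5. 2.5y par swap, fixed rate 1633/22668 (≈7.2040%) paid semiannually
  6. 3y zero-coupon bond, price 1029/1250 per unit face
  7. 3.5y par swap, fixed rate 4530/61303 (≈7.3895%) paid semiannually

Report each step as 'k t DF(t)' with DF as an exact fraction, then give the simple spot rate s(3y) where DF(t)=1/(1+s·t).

step 1 [0.5y] swap r/2=469/9531: DF=(1 − 469/9531·(0))/(1+469/9531) = 9531/10000 ≈ 0.953100
step 2 [1y] swap r/2=610/18921: DF=(1 − 610/18921·(0.953100))/(1+610/18921) = 939/1000 ≈ 0.939000
step 3 [1.5y] swap r/2=730/28191: DF=(1 − 730/28191·(0.953100+0.939000))/(1+730/28191) = 927/1000 ≈ 0.927000
step 4 [2y] zero: DF = P = 4389/5000 ≈ 0.877800
step 5 [2.5y] swap r/2=1633/45336: DF=(1 − 1633/45336·(0.953100+0.939000+0.927000+0.877800))/(1+1633/45336) = 8367/10000 ≈ 0.836700
step 6 [3y] zero: DF = P = 1029/1250 ≈ 0.823200
step 7 [3.5y] swap r/2=2265/61303: DF=(1 − 2265/61303·(0.953100+0.939000+0.927000+0.877800+0.836700+0.823200))/(1+2265/61303) = 1547/2000 ≈ 0.773500

1 1/2 9531/10000
2 1 939/1000
3 3/2 927/1000
4 2 4389/5000
5 5/2 8367/10000
6 3 1029/1250
7 7/2 1547/2000
s(3y) = (1/(1029/1250) − 1)/(3) = 221/3087 ≈ 7.1591%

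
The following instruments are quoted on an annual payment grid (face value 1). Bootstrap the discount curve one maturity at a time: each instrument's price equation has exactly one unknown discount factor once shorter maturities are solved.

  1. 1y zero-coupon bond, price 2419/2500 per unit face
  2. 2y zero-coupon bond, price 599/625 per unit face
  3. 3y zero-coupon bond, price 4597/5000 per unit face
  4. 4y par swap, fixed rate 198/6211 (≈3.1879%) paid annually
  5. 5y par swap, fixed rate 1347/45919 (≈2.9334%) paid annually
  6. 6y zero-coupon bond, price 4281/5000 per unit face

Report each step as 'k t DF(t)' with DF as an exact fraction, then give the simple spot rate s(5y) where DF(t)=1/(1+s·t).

step 1 [1y] zero: DF = P = 2419/2500 ≈ 0.967600
step 2 [2y] zero: DF = P = 599/625 ≈ 0.958400
step 3 [3y] zero: DF = P = 4597/5000 ≈ 0.919400
step 4 [4y] swap r/1=198/6211: DF=(1 − 198/6211·(0.967600+0.958400+0.919400))/(1+198/6211) = 2203/2500 ≈ 0.881200
step 5 [5y] swap r/1=1347/45919: DF=(1 − 1347/45919·(0.967600+0.958400+0.919400+0.881200))/(1+1347/45919) = 8653/10000 ≈ 0.865300
step 6 [6y] zero: DF = P = 4281/5000 ≈ 0.856200

1 1 2419/2500
2 2 599/625
3 3 4597/5000
4 4 2203/2500
5 5 8653/10000
6 6 4281/5000
s(5y) = (1/(8653/10000) − 1)/(5) = 1347/43265 ≈ 3.1134%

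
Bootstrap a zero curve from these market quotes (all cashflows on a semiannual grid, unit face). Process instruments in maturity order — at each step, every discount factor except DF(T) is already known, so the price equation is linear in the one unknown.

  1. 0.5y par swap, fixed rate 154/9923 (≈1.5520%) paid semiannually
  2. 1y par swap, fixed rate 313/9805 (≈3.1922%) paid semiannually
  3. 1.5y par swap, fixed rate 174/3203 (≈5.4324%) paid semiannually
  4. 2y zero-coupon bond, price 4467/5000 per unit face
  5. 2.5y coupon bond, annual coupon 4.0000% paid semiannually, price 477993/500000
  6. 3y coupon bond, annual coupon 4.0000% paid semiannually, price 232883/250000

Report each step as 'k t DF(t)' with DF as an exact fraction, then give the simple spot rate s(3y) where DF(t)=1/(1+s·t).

1 1/2 9923/10000
2 1 9687/10000
3 3/2 9217/10000
4 2 4467/5000
5 5/2 1079/1250
6 3 8223/10000
s(3y) = (1/(8223/10000) − 1)/(3) = 1777/24669 ≈ 7.2034%

step 1 [0.5y] swap r/2=77/9923: DF=(1 − 77/9923·(0))/(1+77/9923) = 9923/10000 ≈ 0.992300
step 2 [1y] swap r/2=313/19610: DF=(1 − 313/19610·(0.992300))/(1+313/19610) = 9687/10000 ≈ 0.968700
step 3 [1.5y] swap r/2=87/3203: DF=(1 − 87/3203·(0.992300+0.968700))/(1+87/3203) = 9217/10000 ≈ 0.921700
step 4 [2y] zero: DF = P = 4467/5000 ≈ 0.893400
step 5 [2.5y] bond c/2=1/50: DF=(477993/500000 − 1/50·(0.992300+0.968700+0.921700+0.893400))/(1+1/50) = 1079/1250 ≈ 0.863200
step 6 [3y] bond c/2=1/50: DF=(232883/250000 − 1/50·(0.992300+0.968700+0.921700+0.893400+0.863200))/(1+1/50) = 8223/10000 ≈ 0.822300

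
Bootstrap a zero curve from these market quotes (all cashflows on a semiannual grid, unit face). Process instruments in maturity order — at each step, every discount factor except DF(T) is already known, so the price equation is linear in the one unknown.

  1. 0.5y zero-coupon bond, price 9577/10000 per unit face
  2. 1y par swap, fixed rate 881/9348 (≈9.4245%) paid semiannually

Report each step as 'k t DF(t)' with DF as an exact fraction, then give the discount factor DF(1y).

step 1 [0.5y] zero: DF = P = 9577/10000 ≈ 0.957700
step 2 [1y] swap r/2=881/18696: DF=(1 − 881/18696·(0.957700))/(1+881/18696) = 9119/10000 ≈ 0.911900

1 1/2 9577/10000
2 1 9119/10000
DF(1y) = 9119/10000 ≈ 0.911900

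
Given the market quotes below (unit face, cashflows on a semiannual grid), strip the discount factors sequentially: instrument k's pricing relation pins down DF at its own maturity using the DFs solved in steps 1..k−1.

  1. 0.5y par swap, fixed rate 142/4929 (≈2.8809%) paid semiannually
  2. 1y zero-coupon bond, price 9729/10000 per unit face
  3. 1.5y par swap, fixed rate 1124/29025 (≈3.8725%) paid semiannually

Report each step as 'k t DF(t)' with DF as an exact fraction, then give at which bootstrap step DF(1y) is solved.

1 1/2 4929/5000
2 1 9729/10000
3 3/2 4719/5000
DF(1y) is solved at step 2

step 1 [0.5y] swap r/2=71/4929: DF=(1 − 71/4929·(0))/(1+71/4929) = 4929/5000 ≈ 0.985800
step 2 [1y] zero: DF = P = 9729/10000 ≈ 0.972900
step 3 [1.5y] swap r/2=562/29025: DF=(1 − 562/29025·(0.985800+0.972900))/(1+562/29025) = 4719/5000 ≈ 0.943800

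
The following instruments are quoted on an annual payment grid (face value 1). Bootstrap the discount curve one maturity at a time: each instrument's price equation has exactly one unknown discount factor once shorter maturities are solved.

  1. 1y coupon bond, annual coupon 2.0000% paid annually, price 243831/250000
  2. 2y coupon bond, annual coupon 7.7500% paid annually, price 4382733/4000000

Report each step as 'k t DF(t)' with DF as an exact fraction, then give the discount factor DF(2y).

step 1 [1y] bond c/1=1/50: DF=(243831/250000 − 1/50·(0))/(1+1/50) = 4781/5000 ≈ 0.956200
step 2 [2y] bond c/1=31/400: DF=(4382733/4000000 − 31/400·(0.956200))/(1+31/400) = 9481/10000 ≈ 0.948100

1 1 4781/5000
2 2 9481/10000
DF(2y) = 9481/10000 ≈ 0.948100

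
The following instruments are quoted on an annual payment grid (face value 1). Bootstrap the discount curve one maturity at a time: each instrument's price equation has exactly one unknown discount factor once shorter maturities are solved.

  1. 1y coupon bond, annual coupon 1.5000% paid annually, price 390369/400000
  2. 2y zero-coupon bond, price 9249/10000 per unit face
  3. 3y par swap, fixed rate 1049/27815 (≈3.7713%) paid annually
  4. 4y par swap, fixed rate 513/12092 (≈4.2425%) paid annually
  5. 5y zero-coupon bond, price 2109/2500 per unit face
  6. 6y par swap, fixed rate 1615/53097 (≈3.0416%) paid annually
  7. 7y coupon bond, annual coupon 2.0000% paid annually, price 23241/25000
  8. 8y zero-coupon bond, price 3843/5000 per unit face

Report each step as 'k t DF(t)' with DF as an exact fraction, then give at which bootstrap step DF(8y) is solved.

1 1 1923/2000
2 2 9249/10000
3 3 8951/10000
4 4 8461/10000
5 5 2109/2500
6 6 1677/2000
7 7 8073/10000
8 8 3843/5000
DF(8y) is solved at step 8

step 1 [1y] bond c/1=3/200: DF=(390369/400000 − 3/200·(0))/(1+3/200) = 1923/2000 ≈ 0.961500
step 2 [2y] zero: DF = P = 9249/10000 ≈ 0.924900
step 3 [3y] swap r/1=1049/27815: DF=(1 − 1049/27815·(0.961500+0.924900))/(1+1049/27815) = 8951/10000 ≈ 0.895100
step 4 [4y] swap r/1=513/12092: DF=(1 − 513/12092·(0.961500+0.924900+0.895100))/(1+513/12092) = 8461/10000 ≈ 0.846100
step 5 [5y] zero: DF = P = 2109/2500 ≈ 0.843600
step 6 [6y] swap r/1=1615/53097: DF=(1 − 1615/53097·(0.961500+0.924900+0.895100+0.846100+0.843600))/(1+1615/53097) = 1677/2000 ≈ 0.838500
step 7 [7y] bond c/1=1/50: DF=(23241/25000 − 1/50·(0.961500+0.924900+0.895100+0.846100+0.843600+0.838500))/(1+1/50) = 8073/10000 ≈ 0.807300
step 8 [8y] zero: DF = P = 3843/5000 ≈ 0.768600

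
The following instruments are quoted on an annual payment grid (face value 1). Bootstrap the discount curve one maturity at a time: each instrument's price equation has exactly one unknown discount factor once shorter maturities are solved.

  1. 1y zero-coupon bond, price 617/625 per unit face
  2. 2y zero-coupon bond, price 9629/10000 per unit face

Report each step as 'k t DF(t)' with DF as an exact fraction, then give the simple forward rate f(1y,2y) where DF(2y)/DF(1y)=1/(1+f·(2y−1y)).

1 1 617/625
2 2 9629/10000
f(1y,2y) = ((617/625)/(9629/10000) − 1)/(1) = 243/9629 ≈ 2.5236%

step 1 [1y] zero: DF = P = 617/625 ≈ 0.987200
step 2 [2y] zero: DF = P = 9629/10000 ≈ 0.962900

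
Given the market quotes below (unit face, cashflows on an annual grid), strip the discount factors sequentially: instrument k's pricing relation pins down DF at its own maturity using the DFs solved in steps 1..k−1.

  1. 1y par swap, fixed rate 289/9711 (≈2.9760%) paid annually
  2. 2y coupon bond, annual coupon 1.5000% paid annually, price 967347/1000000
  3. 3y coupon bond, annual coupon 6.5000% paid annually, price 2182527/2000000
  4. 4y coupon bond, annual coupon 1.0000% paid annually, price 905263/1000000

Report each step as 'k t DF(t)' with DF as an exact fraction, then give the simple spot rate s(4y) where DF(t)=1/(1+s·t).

step 1 [1y] swap r/1=289/9711: DF=(1 − 289/9711·(0))/(1+289/9711) = 9711/10000 ≈ 0.971100
step 2 [2y] bond c/1=3/200: DF=(967347/1000000 − 3/200·(0.971100))/(1+3/200) = 9387/10000 ≈ 0.938700
step 3 [3y] bond c/1=13/200: DF=(2182527/2000000 − 13/200·(0.971100+0.938700))/(1+13/200) = 9081/10000 ≈ 0.908100
step 4 [4y] bond c/1=1/100: DF=(905263/1000000 − 1/100·(0.971100+0.938700+0.908100))/(1+1/100) = 2171/2500 ≈ 0.868400

1 1 9711/10000
2 2 9387/10000
3 3 9081/10000
4 4 2171/2500
s(4y) = (1/(2171/2500) − 1)/(4) = 329/8684 ≈ 3.7886%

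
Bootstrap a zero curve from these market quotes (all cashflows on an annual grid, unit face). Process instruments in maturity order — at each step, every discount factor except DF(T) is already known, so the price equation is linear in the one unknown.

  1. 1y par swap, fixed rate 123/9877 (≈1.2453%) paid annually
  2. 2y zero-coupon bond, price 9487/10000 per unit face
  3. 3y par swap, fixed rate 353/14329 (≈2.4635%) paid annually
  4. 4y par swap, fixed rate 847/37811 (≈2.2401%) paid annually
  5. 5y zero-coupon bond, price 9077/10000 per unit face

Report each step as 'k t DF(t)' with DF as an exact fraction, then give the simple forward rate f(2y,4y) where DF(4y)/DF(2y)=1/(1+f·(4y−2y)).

step 1 [1y] swap r/1=123/9877: DF=(1 − 123/9877·(0))/(1+123/9877) = 9877/10000 ≈ 0.987700
step 2 [2y] zero: DF = P = 9487/10000 ≈ 0.948700
step 3 [3y] swap r/1=353/14329: DF=(1 − 353/14329·(0.987700+0.948700))/(1+353/14329) = 4647/5000 ≈ 0.929400
step 4 [4y] swap r/1=847/37811: DF=(1 − 847/37811·(0.987700+0.948700+0.929400))/(1+847/37811) = 9153/10000 ≈ 0.915300
step 5 [5y] zero: DF = P = 9077/10000 ≈ 0.907700

1 1 9877/10000
2 2 9487/10000
3 3 4647/5000
4 4 9153/10000
5 5 9077/10000
f(2y,4y) = ((9487/10000)/(9153/10000) − 1)/(2) = 167/9153 ≈ 1.8245%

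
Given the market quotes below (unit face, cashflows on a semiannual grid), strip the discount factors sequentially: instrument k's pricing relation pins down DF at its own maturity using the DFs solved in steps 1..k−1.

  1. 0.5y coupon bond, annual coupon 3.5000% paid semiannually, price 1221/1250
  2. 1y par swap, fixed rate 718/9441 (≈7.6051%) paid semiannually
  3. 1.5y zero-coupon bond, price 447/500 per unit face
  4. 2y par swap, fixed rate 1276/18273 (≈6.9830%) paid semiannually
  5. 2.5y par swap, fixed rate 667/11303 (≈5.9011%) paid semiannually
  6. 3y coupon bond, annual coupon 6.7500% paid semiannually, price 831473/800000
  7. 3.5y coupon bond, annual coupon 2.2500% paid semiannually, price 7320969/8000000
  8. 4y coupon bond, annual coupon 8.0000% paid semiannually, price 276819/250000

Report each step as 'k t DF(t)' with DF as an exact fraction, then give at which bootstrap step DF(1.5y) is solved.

1 1/2 24/25
2 1 4641/5000
3 3/2 447/500
4 2 2181/2500
5 5/2 4333/5000
6 3 4289/5000
7 7/2 8451/10000
8 4 8253/10000
DF(1.5y) is solved at step 3

step 1 [0.5y] bond c/2=7/400: DF=(1221/1250 − 7/400·(0))/(1+7/400) = 24/25 ≈ 0.960000
step 2 [1y] swap r/2=359/9441: DF=(1 − 359/9441·(0.960000))/(1+359/9441) = 4641/5000 ≈ 0.928200
step 3 [1.5y] zero: DF = P = 447/500 ≈ 0.894000
step 4 [2y] swap r/2=638/18273: DF=(1 − 638/18273·(0.960000+0.928200+0.894000))/(1+638/18273) = 2181/2500 ≈ 0.872400
step 5 [2.5y] swap r/2=667/22606: DF=(1 − 667/22606·(0.960000+0.928200+0.894000+0.872400))/(1+667/22606) = 4333/5000 ≈ 0.866600
step 6 [3y] bond c/2=27/800: DF=(831473/800000 − 27/800·(0.960000+0.928200+0.894000+0.872400+0.866600))/(1+27/800) = 4289/5000 ≈ 0.857800
step 7 [3.5y] bond c/2=9/800: DF=(7320969/8000000 − 9/800·(0.960000+0.928200+0.894000+0.872400+0.866600+0.857800))/(1+9/800) = 8451/10000 ≈ 0.845100
step 8 [4y] bond c/2=1/25: DF=(276819/250000 − 1/25·(0.960000+0.928200+0.894000+0.872400+0.866600+0.857800+0.845100))/(1+1/25) = 8253/10000 ≈ 0.825300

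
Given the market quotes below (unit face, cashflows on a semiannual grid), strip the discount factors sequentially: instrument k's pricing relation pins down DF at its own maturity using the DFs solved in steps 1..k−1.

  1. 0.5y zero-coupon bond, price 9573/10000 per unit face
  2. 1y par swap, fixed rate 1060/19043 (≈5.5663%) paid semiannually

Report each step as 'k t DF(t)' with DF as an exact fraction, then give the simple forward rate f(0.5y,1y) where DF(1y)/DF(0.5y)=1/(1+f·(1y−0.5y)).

1 1/2 9573/10000
2 1 947/1000
f(0.5y,1y) = ((9573/10000)/(947/1000) − 1)/(1/2) = 103/4735 ≈ 2.1753%

step 1 [0.5y] zero: DF = P = 9573/10000 ≈ 0.957300
step 2 [1y] swap r/2=530/19043: DF=(1 − 530/19043·(0.957300))/(1+530/19043) = 947/1000 ≈ 0.947000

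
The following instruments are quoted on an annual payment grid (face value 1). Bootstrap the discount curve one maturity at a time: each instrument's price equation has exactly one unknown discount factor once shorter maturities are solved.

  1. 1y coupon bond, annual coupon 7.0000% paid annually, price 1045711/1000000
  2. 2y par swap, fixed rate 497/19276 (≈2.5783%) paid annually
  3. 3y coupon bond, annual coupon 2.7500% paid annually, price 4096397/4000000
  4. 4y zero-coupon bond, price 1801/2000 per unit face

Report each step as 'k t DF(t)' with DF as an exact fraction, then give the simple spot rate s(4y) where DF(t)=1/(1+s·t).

1 1 9773/10000
2 2 9503/10000
3 3 9451/10000
4 4 1801/2000
s(4y) = (1/(1801/2000) − 1)/(4) = 199/7204 ≈ 2.7624%

step 1 [1y] bond c/1=7/100: DF=(1045711/1000000 − 7/100·(0))/(1+7/100) = 9773/10000 ≈ 0.977300
step 2 [2y] swap r/1=497/19276: DF=(1 − 497/19276·(0.977300))/(1+497/19276) = 9503/10000 ≈ 0.950300
step 3 [3y] bond c/1=11/400: DF=(4096397/4000000 − 11/400·(0.977300+0.950300))/(1+11/400) = 9451/10000 ≈ 0.945100
step 4 [4y] zero: DF = P = 1801/2000 ≈ 0.900500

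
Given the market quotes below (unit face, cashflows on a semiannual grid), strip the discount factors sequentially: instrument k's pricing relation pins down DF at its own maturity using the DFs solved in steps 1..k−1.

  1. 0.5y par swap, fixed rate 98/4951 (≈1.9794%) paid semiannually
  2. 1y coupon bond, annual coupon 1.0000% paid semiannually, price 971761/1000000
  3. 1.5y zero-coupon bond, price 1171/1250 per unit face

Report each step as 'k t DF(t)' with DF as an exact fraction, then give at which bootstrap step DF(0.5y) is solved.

1 1/2 4951/5000
2 1 481/500
3 3/2 1171/1250
DF(0.5y) is solved at step 1

step 1 [0.5y] swap r/2=49/4951: DF=(1 − 49/4951·(0))/(1+49/4951) = 4951/5000 ≈ 0.990200
step 2 [1y] bond c/2=1/200: DF=(971761/1000000 − 1/200·(0.990200))/(1+1/200) = 481/500 ≈ 0.962000
step 3 [1.5y] zero: DF = P = 1171/1250 ≈ 0.936800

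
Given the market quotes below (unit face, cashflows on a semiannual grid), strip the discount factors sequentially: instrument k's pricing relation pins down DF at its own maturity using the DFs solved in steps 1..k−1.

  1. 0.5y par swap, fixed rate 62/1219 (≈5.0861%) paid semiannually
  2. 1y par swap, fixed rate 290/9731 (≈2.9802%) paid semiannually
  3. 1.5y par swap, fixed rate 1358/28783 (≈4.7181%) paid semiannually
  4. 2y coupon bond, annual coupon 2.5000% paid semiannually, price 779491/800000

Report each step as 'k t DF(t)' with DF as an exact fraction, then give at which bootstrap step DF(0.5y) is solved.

1 1/2 1219/1250
2 1 971/1000
3 3/2 9321/10000
4 2 2317/2500
DF(0.5y) is solved at step 1

step 1 [0.5y] swap r/2=31/1219: DF=(1 − 31/1219·(0))/(1+31/1219) = 1219/1250 ≈ 0.975200
step 2 [1y] swap r/2=145/9731: DF=(1 − 145/9731·(0.975200))/(1+145/9731) = 971/1000 ≈ 0.971000
step 3 [1.5y] swap r/2=679/28783: DF=(1 − 679/28783·(0.975200+0.971000))/(1+679/28783) = 9321/10000 ≈ 0.932100
step 4 [2y] bond c/2=1/80: DF=(779491/800000 − 1/80·(0.975200+0.971000+0.932100))/(1+1/80) = 2317/2500 ≈ 0.926800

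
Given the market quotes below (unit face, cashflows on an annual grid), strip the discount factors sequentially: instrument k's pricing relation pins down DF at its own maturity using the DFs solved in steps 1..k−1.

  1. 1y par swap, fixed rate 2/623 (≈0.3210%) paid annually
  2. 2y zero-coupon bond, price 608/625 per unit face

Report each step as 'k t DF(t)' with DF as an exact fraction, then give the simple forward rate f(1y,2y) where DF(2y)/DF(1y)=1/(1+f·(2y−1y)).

step 1 [1y] swap r/1=2/623: DF=(1 − 2/623·(0))/(1+2/623) = 623/625 ≈ 0.996800
step 2 [2y] zero: DF = P = 608/625 ≈ 0.972800

1 1 623/625
2 2 608/625
f(1y,2y) = ((623/625)/(608/625) − 1)/(1) = 15/608 ≈ 2.4671%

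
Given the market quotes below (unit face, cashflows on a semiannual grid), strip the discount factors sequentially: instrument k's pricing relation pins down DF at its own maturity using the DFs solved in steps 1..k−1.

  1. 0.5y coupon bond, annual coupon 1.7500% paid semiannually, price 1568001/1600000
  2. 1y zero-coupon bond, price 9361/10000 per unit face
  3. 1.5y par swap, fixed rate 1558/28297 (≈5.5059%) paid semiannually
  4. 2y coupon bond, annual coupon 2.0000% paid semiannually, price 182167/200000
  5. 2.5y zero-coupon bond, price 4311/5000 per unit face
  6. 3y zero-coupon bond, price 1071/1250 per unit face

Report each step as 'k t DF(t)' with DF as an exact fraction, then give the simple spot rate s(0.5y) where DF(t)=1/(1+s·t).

step 1 [0.5y] bond c/2=7/800: DF=(1568001/1600000 − 7/800·(0))/(1+7/800) = 1943/2000 ≈ 0.971500
step 2 [1y] zero: DF = P = 9361/10000 ≈ 0.936100
step 3 [1.5y] swap r/2=779/28297: DF=(1 − 779/28297·(0.971500+0.936100))/(1+779/28297) = 9221/10000 ≈ 0.922100
step 4 [2y] bond c/2=1/100: DF=(182167/200000 − 1/100·(0.971500+0.936100+0.922100))/(1+1/100) = 4369/5000 ≈ 0.873800
step 5 [2.5y] zero: DF = P = 4311/5000 ≈ 0.862200
step 6 [3y] zero: DF = P = 1071/1250 ≈ 0.856800

1 1/2 1943/2000
2 1 9361/10000
3 3/2 9221/10000
4 2 4369/5000
5 5/2 4311/5000
6 3 1071/1250
s(0.5y) = (1/(1943/2000) − 1)/(1/2) = 114/1943 ≈ 5.8672%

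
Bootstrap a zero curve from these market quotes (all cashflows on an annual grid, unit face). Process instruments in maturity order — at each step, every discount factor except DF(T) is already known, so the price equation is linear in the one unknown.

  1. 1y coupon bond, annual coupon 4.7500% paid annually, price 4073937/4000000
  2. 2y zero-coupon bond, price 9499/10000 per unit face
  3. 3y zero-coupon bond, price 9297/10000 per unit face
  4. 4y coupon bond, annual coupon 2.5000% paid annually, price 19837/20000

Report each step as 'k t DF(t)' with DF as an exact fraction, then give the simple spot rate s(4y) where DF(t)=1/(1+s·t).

1 1 9723/10000
2 2 9499/10000
3 3 9297/10000
4 4 8981/10000
s(4y) = (1/(8981/10000) − 1)/(4) = 1019/35924 ≈ 2.8365%

step 1 [1y] bond c/1=19/400: DF=(4073937/4000000 − 19/400·(0))/(1+19/400) = 9723/10000 ≈ 0.972300
step 2 [2y] zero: DF = P = 9499/10000 ≈ 0.949900
step 3 [3y] zero: DF = P = 9297/10000 ≈ 0.929700
step 4 [4y] bond c/1=1/40: DF=(19837/20000 − 1/40·(0.972300+0.949900+0.929700))/(1+1/40) = 8981/10000 ≈ 0.898100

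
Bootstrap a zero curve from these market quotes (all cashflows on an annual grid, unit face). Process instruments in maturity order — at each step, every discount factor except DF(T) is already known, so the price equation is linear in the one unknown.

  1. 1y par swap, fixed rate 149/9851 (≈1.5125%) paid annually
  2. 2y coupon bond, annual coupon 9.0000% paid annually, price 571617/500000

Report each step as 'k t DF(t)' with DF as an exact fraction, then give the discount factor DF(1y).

1 1 9851/10000
2 2 387/400
DF(1y) = 9851/10000 ≈ 0.985100

step 1 [1y] swap r/1=149/9851: DF=(1 − 149/9851·(0))/(1+149/9851) = 9851/10000 ≈ 0.985100
step 2 [2y] bond c/1=9/100: DF=(571617/500000 − 9/100·(0.985100))/(1+9/100) = 387/400 ≈ 0.967500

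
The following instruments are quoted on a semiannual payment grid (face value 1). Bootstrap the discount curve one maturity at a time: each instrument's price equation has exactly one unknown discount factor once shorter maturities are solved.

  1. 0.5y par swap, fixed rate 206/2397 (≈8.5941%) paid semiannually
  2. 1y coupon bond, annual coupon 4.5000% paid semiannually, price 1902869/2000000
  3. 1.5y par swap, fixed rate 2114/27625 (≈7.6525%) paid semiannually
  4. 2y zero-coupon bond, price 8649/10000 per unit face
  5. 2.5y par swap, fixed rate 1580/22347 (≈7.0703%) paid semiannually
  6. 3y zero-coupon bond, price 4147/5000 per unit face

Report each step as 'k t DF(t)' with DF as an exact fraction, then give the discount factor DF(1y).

1 1/2 2397/2500
2 1 4547/5000
3 3/2 8943/10000
4 2 8649/10000
5 5/2 421/500
6 3 4147/5000
DF(1y) = 4547/5000 ≈ 0.909400

step 1 [0.5y] swap r/2=103/2397: DF=(1 − 103/2397·(0))/(1+103/2397) = 2397/2500 ≈ 0.958800
step 2 [1y] bond c/2=9/400: DF=(1902869/2000000 − 9/400·(0.958800))/(1+9/400) = 4547/5000 ≈ 0.909400
step 3 [1.5y] swap r/2=1057/27625: DF=(1 − 1057/27625·(0.958800+0.909400))/(1+1057/27625) = 8943/10000 ≈ 0.894300
step 4 [2y] zero: DF = P = 8649/10000 ≈ 0.864900
step 5 [2.5y] swap r/2=790/22347: DF=(1 − 790/22347·(0.958800+0.909400+0.894300+0.864900))/(1+790/22347) = 421/500 ≈ 0.842000
step 6 [3y] zero: DF = P = 4147/5000 ≈ 0.829400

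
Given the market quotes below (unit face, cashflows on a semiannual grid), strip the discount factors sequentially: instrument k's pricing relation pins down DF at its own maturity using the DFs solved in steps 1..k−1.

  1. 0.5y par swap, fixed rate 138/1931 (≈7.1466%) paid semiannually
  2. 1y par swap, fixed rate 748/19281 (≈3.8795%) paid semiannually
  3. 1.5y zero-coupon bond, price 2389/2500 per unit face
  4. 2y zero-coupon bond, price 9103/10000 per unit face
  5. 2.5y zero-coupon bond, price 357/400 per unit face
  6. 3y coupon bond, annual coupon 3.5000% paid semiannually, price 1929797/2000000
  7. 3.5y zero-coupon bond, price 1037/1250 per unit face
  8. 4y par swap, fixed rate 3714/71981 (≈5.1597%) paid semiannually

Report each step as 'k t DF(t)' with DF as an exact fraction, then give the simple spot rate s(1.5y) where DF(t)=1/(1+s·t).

step 1 [0.5y] swap r/2=69/1931: DF=(1 − 69/1931·(0))/(1+69/1931) = 1931/2000 ≈ 0.965500
step 2 [1y] swap r/2=374/19281: DF=(1 − 374/19281·(0.965500))/(1+374/19281) = 4813/5000 ≈ 0.962600
step 3 [1.5y] zero: DF = P = 2389/2500 ≈ 0.955600
step 4 [2y] zero: DF = P = 9103/10000 ≈ 0.910300
step 5 [2.5y] zero: DF = P = 357/400 ≈ 0.892500
step 6 [3y] bond c/2=7/400: DF=(1929797/2000000 − 7/400·(0.965500+0.962600+0.955600+0.910300+0.892500))/(1+7/400) = 8677/10000 ≈ 0.867700
step 7 [3.5y] zero: DF = P = 1037/1250 ≈ 0.829600
step 8 [4y] swap r/2=1857/71981: DF=(1 − 1857/71981·(0.965500+0.962600+0.955600+0.910300+0.892500+0.867700+0.829600))/(1+1857/71981) = 8143/10000 ≈ 0.814300

1 1/2 1931/2000
2 1 4813/5000
3 3/2 2389/2500
4 2 9103/10000
5 5/2 357/400
6 3 8677/10000
7 7/2 1037/1250
8 4 8143/10000
s(1.5y) = (1/(2389/2500) − 1)/(3/2) = 74/2389 ≈ 3.0975%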